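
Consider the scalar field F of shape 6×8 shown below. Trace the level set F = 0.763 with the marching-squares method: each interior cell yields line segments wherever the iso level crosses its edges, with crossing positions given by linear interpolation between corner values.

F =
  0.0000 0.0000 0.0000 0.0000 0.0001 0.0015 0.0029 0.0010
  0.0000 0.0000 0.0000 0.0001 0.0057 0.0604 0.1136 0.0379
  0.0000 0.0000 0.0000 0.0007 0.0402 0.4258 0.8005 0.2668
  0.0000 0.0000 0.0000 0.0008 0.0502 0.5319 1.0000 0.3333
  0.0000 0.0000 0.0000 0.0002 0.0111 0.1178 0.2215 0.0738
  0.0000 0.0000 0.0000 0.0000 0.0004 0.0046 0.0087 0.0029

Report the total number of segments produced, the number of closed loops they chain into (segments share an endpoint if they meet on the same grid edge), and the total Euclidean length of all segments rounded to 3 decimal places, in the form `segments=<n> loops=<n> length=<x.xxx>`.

cell (1,5): code 0100 → (1.945,6.000)–(2.000,5.900)
cell (1,6): code 1000 → (2.000,6.070)–(1.945,6.000)
cell (2,5): code 0110 → (2.000,5.900)–(3.000,5.494)
cell (2,6): code 1001 → (3.000,6.355)–(2.000,6.070)
cell (3,5): code 0010 → (3.000,5.494)–(3.304,6.000)
cell (3,6): code 0001 → (3.304,6.000)–(3.000,6.355)
total: 6 segments, chained into 1 closed loop(s), length Σ = 3.381024

segments=6 loops=1 length=3.381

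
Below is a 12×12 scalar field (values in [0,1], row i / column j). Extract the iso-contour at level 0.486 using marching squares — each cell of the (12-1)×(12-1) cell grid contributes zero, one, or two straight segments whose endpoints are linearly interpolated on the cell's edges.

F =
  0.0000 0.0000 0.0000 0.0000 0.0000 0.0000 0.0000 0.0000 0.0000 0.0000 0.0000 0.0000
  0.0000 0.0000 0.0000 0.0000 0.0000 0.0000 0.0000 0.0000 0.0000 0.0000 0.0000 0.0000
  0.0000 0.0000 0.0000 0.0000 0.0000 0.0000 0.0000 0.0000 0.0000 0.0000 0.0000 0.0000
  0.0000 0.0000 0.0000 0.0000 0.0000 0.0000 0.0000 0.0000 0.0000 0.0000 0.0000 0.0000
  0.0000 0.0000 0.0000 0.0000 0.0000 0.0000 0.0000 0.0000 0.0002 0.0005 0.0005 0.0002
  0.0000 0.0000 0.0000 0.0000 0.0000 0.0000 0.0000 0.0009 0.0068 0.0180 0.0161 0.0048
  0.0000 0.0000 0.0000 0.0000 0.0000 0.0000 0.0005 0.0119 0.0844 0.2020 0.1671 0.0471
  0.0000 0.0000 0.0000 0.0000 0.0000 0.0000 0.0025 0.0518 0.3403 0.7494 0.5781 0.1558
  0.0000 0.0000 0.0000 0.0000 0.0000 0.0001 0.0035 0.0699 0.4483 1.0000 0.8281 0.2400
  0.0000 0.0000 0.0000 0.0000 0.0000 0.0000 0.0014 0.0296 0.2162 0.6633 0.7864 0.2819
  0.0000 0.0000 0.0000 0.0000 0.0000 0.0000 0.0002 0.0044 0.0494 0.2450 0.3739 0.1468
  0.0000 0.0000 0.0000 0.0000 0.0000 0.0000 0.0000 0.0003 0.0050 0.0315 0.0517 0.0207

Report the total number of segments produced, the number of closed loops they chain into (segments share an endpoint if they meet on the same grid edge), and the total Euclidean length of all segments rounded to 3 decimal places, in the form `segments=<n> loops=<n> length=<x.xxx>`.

segments=10 loops=1 length=8.954

cell (6,8): code 0100 → (6.519,9.000)–(7.000,8.356)
cell (6,9): code 1100 → (6.776,10.000)–(6.519,9.000)
cell (6,10): code 1000 → (7.000,10.218)–(6.776,10.000)
cell (7,8): code 0110 → (7.000,8.356)–(8.000,8.068)
cell (7,10): code 1001 → (8.000,10.582)–(7.000,10.218)
cell (8,8): code 0110 → (8.000,8.068)–(9.000,8.603)
cell (8,10): code 1001 → (9.000,10.595)–(8.000,10.582)
cell (9,8): code 0010 → (9.000,8.603)–(9.424,9.000)
cell (9,9): code 0011 → (9.424,9.000)–(9.728,10.000)
cell (9,10): code 0001 → (9.728,10.000)–(9.000,10.595)
total: 10 segments, chained into 1 closed loop(s), length Σ = 8.954350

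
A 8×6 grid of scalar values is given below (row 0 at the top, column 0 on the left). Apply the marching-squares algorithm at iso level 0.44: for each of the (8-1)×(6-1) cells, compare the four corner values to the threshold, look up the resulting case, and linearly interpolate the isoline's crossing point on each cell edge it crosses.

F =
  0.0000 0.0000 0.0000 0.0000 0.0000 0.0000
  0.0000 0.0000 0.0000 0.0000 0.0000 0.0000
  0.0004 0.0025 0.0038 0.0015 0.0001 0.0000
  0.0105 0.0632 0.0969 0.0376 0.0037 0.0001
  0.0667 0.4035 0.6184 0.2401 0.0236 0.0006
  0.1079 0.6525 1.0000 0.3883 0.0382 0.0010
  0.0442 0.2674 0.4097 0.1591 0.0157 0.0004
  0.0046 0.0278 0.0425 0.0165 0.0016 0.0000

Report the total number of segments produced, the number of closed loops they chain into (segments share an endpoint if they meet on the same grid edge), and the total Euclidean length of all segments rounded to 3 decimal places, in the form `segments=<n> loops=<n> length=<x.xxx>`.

segments=8 loops=1 length=6.807

cell (3,1): code 0100 → (3.658,2.000)–(4.000,1.170)
cell (3,2): code 1000 → (4.000,2.472)–(3.658,2.000)
cell (4,0): code 0100 → (4.147,1.000)–(5.000,0.610)
cell (4,1): code 1110 → (4.000,1.170)–(4.147,1.000)
cell (4,2): code 1001 → (5.000,2.915)–(4.000,2.472)
cell (5,0): code 0010 → (5.000,0.610)–(5.552,1.000)
cell (5,1): code 0011 → (5.552,1.000)–(5.949,2.000)
cell (5,2): code 0001 → (5.949,2.000)–(5.000,2.915)
total: 8 segments, chained into 1 closed loop(s), length Σ = 6.807368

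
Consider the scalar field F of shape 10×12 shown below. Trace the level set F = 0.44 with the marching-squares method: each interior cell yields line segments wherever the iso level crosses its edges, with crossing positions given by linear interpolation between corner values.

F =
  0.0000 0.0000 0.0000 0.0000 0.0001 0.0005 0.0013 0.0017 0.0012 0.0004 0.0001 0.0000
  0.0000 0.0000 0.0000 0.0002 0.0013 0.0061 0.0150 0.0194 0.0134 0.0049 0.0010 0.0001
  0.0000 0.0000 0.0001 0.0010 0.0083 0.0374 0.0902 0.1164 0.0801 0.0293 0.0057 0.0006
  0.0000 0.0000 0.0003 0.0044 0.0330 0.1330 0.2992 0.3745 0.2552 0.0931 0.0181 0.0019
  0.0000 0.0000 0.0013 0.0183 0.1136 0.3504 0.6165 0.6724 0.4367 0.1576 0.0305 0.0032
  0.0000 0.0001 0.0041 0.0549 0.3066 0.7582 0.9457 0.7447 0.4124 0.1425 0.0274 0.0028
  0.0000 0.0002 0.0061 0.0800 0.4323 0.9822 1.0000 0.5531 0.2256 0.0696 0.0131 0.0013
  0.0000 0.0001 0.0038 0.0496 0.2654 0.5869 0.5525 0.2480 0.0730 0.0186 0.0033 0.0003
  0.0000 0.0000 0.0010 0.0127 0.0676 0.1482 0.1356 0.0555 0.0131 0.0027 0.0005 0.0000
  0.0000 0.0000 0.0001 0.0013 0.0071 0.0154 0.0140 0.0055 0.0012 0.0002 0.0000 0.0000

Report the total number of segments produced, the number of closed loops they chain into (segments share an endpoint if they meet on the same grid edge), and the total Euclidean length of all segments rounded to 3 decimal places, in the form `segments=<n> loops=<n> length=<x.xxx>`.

cell (3,5): code 0100 → (3.444,6.000)–(4.000,5.337)
cell (3,6): code 1100 → (3.220,7.000)–(3.444,6.000)
cell (3,7): code 1000 → (4.000,7.986)–(3.220,7.000)
cell (4,4): code 0100 → (4.220,5.000)–(5.000,4.295)
cell (4,5): code 1110 → (4.000,5.337)–(4.220,5.000)
cell (4,7): code 1001 → (5.000,7.917)–(4.000,7.986)
cell (5,4): code 0110 → (5.000,4.295)–(6.000,4.014)
cell (5,7): code 1001 → (6.000,7.345)–(5.000,7.917)
cell (6,4): code 0110 → (6.000,4.014)–(7.000,4.543)
cell (6,6): code 1011 → (7.000,6.369)–(6.371,7.000)
cell (6,7): code 0001 → (6.371,7.000)–(6.000,7.345)
cell (7,4): code 0010 → (7.000,4.543)–(7.335,5.000)
cell (7,5): code 0011 → (7.335,5.000)–(7.270,6.000)
cell (7,6): code 0001 → (7.270,6.000)–(7.000,6.369)
total: 14 segments, chained into 1 closed loop(s), length Σ = 12.349084

segments=14 loops=1 length=12.349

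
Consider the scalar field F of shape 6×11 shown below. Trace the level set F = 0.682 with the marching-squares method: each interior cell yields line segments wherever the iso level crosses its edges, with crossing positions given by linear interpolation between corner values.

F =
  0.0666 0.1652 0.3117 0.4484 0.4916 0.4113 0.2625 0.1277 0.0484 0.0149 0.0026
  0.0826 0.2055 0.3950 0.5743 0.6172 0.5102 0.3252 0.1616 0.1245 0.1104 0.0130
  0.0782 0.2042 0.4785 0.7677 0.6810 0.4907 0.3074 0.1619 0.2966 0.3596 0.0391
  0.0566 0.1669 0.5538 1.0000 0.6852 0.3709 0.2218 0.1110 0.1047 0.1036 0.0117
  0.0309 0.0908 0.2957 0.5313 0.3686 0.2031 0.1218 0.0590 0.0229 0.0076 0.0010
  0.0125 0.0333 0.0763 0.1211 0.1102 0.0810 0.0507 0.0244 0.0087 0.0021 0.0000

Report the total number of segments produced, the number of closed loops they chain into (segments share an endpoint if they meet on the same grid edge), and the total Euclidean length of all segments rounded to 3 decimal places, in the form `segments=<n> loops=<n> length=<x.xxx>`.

cell (1,2): code 0100 → (1.557,3.000)–(2.000,2.704)
cell (1,3): code 1000 → (2.000,3.988)–(1.557,3.000)
cell (2,2): code 0110 → (2.000,2.704)–(3.000,2.287)
cell (2,3): code 1101 → (2.238,4.000)–(2.000,3.988)
cell (2,4): code 1000 → (3.000,4.010)–(2.238,4.000)
cell (3,2): code 0010 → (3.000,2.287)–(3.678,3.000)
cell (3,3): code 0011 → (3.678,3.000)–(3.010,4.000)
cell (3,4): code 0001 → (3.010,4.000)–(3.000,4.010)
total: 8 segments, chained into 1 closed loop(s), length Σ = 5.901017

segments=8 loops=1 length=5.901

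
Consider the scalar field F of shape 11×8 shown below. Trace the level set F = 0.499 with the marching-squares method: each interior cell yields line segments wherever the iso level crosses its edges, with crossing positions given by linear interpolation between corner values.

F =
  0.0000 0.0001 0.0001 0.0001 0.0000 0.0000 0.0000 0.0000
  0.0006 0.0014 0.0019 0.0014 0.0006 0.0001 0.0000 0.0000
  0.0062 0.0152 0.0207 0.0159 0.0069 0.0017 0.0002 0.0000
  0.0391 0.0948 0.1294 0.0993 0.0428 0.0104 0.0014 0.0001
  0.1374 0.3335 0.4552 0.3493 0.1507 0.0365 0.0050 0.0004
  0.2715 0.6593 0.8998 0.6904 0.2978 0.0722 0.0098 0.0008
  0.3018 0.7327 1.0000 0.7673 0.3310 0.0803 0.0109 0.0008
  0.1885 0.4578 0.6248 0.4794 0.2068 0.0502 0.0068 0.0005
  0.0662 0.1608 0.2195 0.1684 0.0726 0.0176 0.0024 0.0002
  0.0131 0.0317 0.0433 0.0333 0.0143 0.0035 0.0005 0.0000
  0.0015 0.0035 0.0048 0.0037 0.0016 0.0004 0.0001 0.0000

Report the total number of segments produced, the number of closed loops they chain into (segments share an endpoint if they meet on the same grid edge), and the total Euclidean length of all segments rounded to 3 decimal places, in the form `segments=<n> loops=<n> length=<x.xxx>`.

segments=12 loops=1 length=9.838

cell (4,0): code 0100 → (4.508,1.000)–(5.000,0.587)
cell (4,1): code 1100 → (4.099,2.000)–(4.508,1.000)
cell (4,2): code 1100 → (4.439,3.000)–(4.099,2.000)
cell (4,3): code 1000 → (5.000,3.488)–(4.439,3.000)
cell (5,0): code 0110 → (5.000,0.587)–(6.000,0.458)
cell (5,3): code 1001 → (6.000,3.615)–(5.000,3.488)
cell (6,0): code 0010 → (6.000,0.458)–(6.850,1.000)
cell (6,1): code 0111 → (6.850,1.000)–(7.000,1.247)
cell (6,2): code 1011 → (7.000,2.865)–(6.932,3.000)
cell (6,3): code 0001 → (6.932,3.000)–(6.000,3.615)
cell (7,1): code 0010 → (7.000,1.247)–(7.310,2.000)
cell (7,2): code 0001 → (7.310,2.000)–(7.000,2.865)
total: 12 segments, chained into 1 closed loop(s), length Σ = 9.837755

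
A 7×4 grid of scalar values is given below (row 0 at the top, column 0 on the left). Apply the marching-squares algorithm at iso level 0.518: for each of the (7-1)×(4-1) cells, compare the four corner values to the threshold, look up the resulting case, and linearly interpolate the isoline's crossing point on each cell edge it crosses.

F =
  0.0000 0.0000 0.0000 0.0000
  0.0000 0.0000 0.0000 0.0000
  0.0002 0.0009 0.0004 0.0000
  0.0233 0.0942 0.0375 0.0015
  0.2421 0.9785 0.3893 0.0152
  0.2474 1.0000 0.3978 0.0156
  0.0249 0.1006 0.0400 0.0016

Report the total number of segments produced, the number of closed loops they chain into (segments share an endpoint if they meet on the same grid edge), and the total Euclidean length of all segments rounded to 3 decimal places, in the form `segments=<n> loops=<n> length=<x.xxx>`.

segments=6 loops=1 length=5.552

cell (3,0): code 0100 → (3.479,1.000)–(4.000,0.375)
cell (3,1): code 1000 → (4.000,1.782)–(3.479,1.000)
cell (4,0): code 0110 → (4.000,0.375)–(5.000,0.360)
cell (4,1): code 1001 → (5.000,1.800)–(4.000,1.782)
cell (5,0): code 0010 → (5.000,0.360)–(5.536,1.000)
cell (5,1): code 0001 → (5.536,1.000)–(5.000,1.800)
total: 6 segments, chained into 1 closed loop(s), length Σ = 5.551566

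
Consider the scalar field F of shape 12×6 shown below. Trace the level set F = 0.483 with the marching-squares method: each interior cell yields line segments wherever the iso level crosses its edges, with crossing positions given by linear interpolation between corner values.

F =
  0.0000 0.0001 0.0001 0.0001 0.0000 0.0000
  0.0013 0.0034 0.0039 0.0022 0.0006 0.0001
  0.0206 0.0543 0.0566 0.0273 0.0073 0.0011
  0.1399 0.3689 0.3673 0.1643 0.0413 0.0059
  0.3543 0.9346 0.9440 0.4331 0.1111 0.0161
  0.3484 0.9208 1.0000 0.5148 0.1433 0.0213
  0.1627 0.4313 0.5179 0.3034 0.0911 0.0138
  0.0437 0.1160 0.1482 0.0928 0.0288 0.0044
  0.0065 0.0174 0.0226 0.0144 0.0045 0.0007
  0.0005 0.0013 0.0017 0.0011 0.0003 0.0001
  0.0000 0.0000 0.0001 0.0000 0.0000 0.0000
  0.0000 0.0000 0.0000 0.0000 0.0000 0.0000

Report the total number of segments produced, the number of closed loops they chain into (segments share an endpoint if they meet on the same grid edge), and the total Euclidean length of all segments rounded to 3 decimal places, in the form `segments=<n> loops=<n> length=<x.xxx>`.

cell (3,0): code 0100 → (3.202,1.000)–(4.000,0.222)
cell (3,1): code 1100 → (3.201,2.000)–(3.202,1.000)
cell (3,2): code 1000 → (4.000,2.902)–(3.201,2.000)
cell (4,0): code 0110 → (4.000,0.222)–(5.000,0.235)
cell (4,2): code 1101 → (4.611,3.000)–(4.000,2.902)
cell (4,3): code 1000 → (5.000,3.086)–(4.611,3.000)
cell (5,0): code 0010 → (5.000,0.235)–(5.894,1.000)
cell (5,1): code 0111 → (5.894,1.000)–(6.000,1.597)
cell (5,2): code 1011 → (6.000,2.163)–(5.150,3.000)
cell (5,3): code 0001 → (5.150,3.000)–(5.000,3.086)
cell (6,1): code 0010 → (6.000,1.597)–(6.094,2.000)
cell (6,2): code 0001 → (6.094,2.000)–(6.000,2.163)
total: 12 segments, chained into 1 closed loop(s), length Σ = 9.088512

segments=12 loops=1 length=9.089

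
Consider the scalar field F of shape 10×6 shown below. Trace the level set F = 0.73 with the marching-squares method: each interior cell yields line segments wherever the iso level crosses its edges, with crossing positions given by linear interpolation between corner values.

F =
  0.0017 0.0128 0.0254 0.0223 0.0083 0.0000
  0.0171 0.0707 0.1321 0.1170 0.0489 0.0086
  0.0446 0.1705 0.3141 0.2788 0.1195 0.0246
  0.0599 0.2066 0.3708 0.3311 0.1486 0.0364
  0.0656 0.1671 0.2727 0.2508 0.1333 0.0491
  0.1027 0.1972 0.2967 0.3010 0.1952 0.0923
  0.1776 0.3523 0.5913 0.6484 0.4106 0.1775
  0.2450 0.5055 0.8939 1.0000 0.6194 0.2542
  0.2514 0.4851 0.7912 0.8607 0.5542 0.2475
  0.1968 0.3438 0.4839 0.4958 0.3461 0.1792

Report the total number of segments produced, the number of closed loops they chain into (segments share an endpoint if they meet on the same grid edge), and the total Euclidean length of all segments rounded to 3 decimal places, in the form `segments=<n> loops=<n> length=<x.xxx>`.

cell (6,1): code 0100 → (6.458,2.000)–(7.000,1.578)
cell (6,2): code 1100 → (6.232,3.000)–(6.458,2.000)
cell (6,3): code 1000 → (7.000,3.709)–(6.232,3.000)
cell (7,1): code 0110 → (7.000,1.578)–(8.000,1.800)
cell (7,3): code 1001 → (8.000,3.426)–(7.000,3.709)
cell (8,1): code 0010 → (8.000,1.800)–(8.199,2.000)
cell (8,2): code 0011 → (8.199,2.000)–(8.358,3.000)
cell (8,3): code 0001 → (8.358,3.000)–(8.000,3.426)
total: 8 segments, chained into 1 closed loop(s), length Σ = 6.672632

segments=8 loops=1 length=6.673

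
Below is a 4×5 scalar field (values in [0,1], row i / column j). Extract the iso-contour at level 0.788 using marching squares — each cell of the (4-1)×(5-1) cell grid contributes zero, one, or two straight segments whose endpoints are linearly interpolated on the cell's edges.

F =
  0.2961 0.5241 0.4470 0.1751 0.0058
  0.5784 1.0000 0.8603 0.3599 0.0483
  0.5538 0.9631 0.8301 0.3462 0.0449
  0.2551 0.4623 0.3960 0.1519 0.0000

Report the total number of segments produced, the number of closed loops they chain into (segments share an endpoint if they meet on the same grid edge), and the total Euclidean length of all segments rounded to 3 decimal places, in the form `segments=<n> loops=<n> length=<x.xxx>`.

cell (0,0): code 0100 → (0.555,1.000)–(1.000,0.497)
cell (0,1): code 1100 → (0.825,2.000)–(0.555,1.000)
cell (0,2): code 1000 → (1.000,2.144)–(0.825,2.000)
cell (1,0): code 0110 → (1.000,0.497)–(2.000,0.572)
cell (1,2): code 1001 → (2.000,2.087)–(1.000,2.144)
cell (2,0): code 0010 → (2.000,0.572)–(2.350,1.000)
cell (2,1): code 0011 → (2.350,1.000)–(2.097,2.000)
cell (2,2): code 0001 → (2.097,2.000)–(2.000,2.087)
total: 8 segments, chained into 1 closed loop(s), length Σ = 5.653306

segments=8 loops=1 length=5.653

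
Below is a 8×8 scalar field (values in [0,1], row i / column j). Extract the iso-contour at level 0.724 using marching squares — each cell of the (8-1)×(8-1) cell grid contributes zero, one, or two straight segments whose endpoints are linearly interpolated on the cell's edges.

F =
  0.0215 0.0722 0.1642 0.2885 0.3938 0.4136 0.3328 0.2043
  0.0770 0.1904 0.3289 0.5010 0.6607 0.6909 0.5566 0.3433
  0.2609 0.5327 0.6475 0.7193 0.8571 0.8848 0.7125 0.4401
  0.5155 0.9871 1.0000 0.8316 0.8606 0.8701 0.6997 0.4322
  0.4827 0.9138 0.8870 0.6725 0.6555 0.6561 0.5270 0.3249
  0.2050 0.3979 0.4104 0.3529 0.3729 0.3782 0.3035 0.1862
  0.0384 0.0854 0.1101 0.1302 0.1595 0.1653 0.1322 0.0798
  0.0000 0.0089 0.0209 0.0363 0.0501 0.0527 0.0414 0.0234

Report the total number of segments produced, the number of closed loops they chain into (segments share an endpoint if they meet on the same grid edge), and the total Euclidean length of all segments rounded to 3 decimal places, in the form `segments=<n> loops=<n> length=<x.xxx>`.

segments=16 loops=1 length=14.250

cell (1,3): code 0100 → (1.322,4.000)–(2.000,3.034)
cell (1,4): code 1100 → (1.171,5.000)–(1.322,4.000)
cell (1,5): code 1000 → (2.000,5.933)–(1.171,5.000)
cell (2,0): code 0100 → (2.421,1.000)–(3.000,0.442)
cell (2,1): code 1100 → (2.217,2.000)–(2.421,1.000)
cell (2,2): code 1100 → (2.042,3.000)–(2.217,2.000)
cell (2,3): code 1110 → (2.000,3.034)–(2.042,3.000)
cell (2,5): code 1001 → (3.000,5.857)–(2.000,5.933)
cell (3,0): code 0110 → (3.000,0.442)–(4.000,0.560)
cell (3,2): code 1011 → (4.000,2.760)–(3.676,3.000)
cell (3,3): code 0011 → (3.676,3.000)–(3.666,4.000)
cell (3,4): code 0011 → (3.666,4.000)–(3.683,5.000)
cell (3,5): code 0001 → (3.683,5.000)–(3.000,5.857)
cell (4,0): code 0010 → (4.000,0.560)–(4.368,1.000)
cell (4,1): code 0011 → (4.368,1.000)–(4.342,2.000)
cell (4,2): code 0001 → (4.342,2.000)–(4.000,2.760)
total: 16 segments, chained into 1 closed loop(s), length Σ = 14.250063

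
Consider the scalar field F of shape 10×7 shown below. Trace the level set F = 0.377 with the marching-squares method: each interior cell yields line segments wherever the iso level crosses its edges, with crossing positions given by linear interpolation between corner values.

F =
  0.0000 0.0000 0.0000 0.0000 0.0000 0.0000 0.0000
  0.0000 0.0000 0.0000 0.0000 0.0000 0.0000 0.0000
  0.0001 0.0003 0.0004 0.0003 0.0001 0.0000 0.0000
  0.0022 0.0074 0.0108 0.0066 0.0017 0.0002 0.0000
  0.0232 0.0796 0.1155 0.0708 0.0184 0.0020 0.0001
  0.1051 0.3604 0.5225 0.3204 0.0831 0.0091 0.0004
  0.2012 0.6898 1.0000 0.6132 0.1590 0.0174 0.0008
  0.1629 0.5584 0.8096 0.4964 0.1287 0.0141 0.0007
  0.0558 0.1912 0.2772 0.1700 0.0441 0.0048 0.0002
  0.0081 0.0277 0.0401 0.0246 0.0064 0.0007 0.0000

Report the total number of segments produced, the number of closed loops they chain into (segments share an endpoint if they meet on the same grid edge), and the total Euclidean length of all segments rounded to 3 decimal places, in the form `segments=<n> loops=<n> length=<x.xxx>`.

segments=12 loops=1 length=9.673

cell (4,1): code 0100 → (4.643,2.000)–(5.000,1.102)
cell (4,2): code 1000 → (5.000,2.720)–(4.643,2.000)
cell (5,0): code 0100 → (5.050,1.000)–(6.000,0.360)
cell (5,1): code 1110 → (5.000,1.102)–(5.050,1.000)
cell (5,2): code 1101 → (5.193,3.000)–(5.000,2.720)
cell (5,3): code 1000 → (6.000,3.520)–(5.193,3.000)
cell (6,0): code 0110 → (6.000,0.360)–(7.000,0.541)
cell (6,3): code 1001 → (7.000,3.325)–(6.000,3.520)
cell (7,0): code 0010 → (7.000,0.541)–(7.494,1.000)
cell (7,1): code 0011 → (7.494,1.000)–(7.813,2.000)
cell (7,2): code 0011 → (7.813,2.000)–(7.366,3.000)
cell (7,3): code 0001 → (7.366,3.000)–(7.000,3.325)
total: 12 segments, chained into 1 closed loop(s), length Σ = 9.672690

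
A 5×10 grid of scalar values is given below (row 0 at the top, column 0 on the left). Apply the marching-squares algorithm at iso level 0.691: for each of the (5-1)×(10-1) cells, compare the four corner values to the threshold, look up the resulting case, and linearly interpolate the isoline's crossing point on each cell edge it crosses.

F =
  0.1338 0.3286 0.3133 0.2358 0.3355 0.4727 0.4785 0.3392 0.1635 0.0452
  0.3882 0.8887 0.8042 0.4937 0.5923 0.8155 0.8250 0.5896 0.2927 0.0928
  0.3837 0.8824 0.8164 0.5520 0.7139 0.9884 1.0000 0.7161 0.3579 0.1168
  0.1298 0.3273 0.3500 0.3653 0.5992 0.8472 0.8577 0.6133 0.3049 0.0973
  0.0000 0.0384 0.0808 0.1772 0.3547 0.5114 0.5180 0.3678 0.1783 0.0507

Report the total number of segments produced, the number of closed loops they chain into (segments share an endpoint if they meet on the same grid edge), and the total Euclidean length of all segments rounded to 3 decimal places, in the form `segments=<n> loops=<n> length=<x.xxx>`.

cell (0,0): code 0100 → (0.647,1.000)–(1.000,0.605)
cell (0,1): code 1100 → (0.769,2.000)–(0.647,1.000)
cell (0,2): code 1000 → (1.000,2.365)–(0.769,2.000)
cell (0,4): code 0100 → (0.637,5.000)–(1.000,4.442)
cell (0,5): code 1100 → (0.613,6.000)–(0.637,5.000)
cell (0,6): code 1000 → (1.000,6.569)–(0.613,6.000)
cell (1,0): code 0110 → (1.000,0.605)–(2.000,0.616)
cell (1,2): code 1001 → (2.000,2.474)–(1.000,2.365)
cell (1,3): code 0100 → (1.812,4.000)–(2.000,3.859)
cell (1,4): code 1110 → (1.000,4.442)–(1.812,4.000)
cell (1,6): code 1101 → (1.802,7.000)–(1.000,6.569)
cell (1,7): code 1000 → (2.000,7.070)–(1.802,7.000)
cell (2,0): code 0010 → (2.000,0.616)–(2.345,1.000)
cell (2,1): code 0011 → (2.345,1.000)–(2.269,2.000)
cell (2,2): code 0001 → (2.269,2.000)–(2.000,2.474)
cell (2,3): code 0010 → (2.000,3.859)–(2.200,4.000)
cell (2,4): code 0111 → (2.200,4.000)–(3.000,4.370)
cell (2,6): code 1011 → (3.000,6.682)–(2.244,7.000)
cell (2,7): code 0001 → (2.244,7.000)–(2.000,7.070)
cell (3,4): code 0010 → (3.000,4.370)–(3.465,5.000)
cell (3,5): code 0011 → (3.465,5.000)–(3.491,6.000)
cell (3,6): code 0001 → (3.491,6.000)–(3.000,6.682)
total: 22 segments, chained into 2 closed loop(s), length Σ = 15.497034

segments=22 loops=2 length=15.497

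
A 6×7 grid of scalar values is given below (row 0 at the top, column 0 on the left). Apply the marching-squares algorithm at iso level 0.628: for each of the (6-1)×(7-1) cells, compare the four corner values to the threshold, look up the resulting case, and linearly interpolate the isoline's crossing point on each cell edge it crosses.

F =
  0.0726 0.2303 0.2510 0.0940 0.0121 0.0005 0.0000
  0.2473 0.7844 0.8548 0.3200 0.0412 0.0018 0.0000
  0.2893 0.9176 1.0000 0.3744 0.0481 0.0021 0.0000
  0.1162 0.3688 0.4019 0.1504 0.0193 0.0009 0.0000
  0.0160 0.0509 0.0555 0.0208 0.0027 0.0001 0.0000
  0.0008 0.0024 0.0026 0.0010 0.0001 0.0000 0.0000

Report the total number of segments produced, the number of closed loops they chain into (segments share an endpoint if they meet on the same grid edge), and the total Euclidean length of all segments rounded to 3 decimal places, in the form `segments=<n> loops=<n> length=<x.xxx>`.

segments=8 loops=1 length=6.571

cell (0,0): code 0100 → (0.718,1.000)–(1.000,0.709)
cell (0,1): code 1100 → (0.624,2.000)–(0.718,1.000)
cell (0,2): code 1000 → (1.000,2.424)–(0.624,2.000)
cell (1,0): code 0110 → (1.000,0.709)–(2.000,0.539)
cell (1,2): code 1001 → (2.000,2.595)–(1.000,2.424)
cell (2,0): code 0010 → (2.000,0.539)–(2.528,1.000)
cell (2,1): code 0011 → (2.528,1.000)–(2.622,2.000)
cell (2,2): code 0001 → (2.622,2.000)–(2.000,2.595)
total: 8 segments, chained into 1 closed loop(s), length Σ = 6.570716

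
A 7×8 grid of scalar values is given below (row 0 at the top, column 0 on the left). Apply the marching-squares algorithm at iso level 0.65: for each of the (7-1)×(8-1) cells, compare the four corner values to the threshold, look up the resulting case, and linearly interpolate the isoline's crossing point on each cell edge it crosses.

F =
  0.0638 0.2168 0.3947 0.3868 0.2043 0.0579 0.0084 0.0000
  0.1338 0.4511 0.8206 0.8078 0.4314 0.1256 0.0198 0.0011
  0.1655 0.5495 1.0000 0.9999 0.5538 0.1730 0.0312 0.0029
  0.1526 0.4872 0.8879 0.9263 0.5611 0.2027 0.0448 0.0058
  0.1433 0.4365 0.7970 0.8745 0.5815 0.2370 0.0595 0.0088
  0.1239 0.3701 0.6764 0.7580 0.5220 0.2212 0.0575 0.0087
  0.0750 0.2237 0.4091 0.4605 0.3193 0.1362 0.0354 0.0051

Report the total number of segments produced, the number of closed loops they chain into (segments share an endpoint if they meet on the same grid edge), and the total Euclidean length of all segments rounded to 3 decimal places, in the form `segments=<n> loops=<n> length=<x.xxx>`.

cell (0,1): code 0100 → (0.599,2.000)–(1.000,1.538)
cell (0,2): code 1100 → (0.625,3.000)–(0.599,2.000)
cell (0,3): code 1000 → (1.000,3.419)–(0.625,3.000)
cell (1,1): code 0110 → (1.000,1.538)–(2.000,1.223)
cell (1,3): code 1001 → (2.000,3.784)–(1.000,3.419)
cell (2,1): code 0110 → (2.000,1.223)–(3.000,1.406)
cell (2,3): code 1001 → (3.000,3.757)–(2.000,3.784)
cell (3,1): code 0110 → (3.000,1.406)–(4.000,1.592)
cell (3,3): code 1001 → (4.000,3.766)–(3.000,3.757)
cell (4,1): code 0110 → (4.000,1.592)–(5.000,1.914)
cell (4,3): code 1001 → (5.000,3.458)–(4.000,3.766)
cell (5,1): code 0010 → (5.000,1.914)–(5.099,2.000)
cell (5,2): code 0011 → (5.099,2.000)–(5.363,3.000)
cell (5,3): code 0001 → (5.363,3.000)–(5.000,3.458)
total: 14 segments, chained into 1 closed loop(s), length Σ = 12.167736

segments=14 loops=1 length=12.168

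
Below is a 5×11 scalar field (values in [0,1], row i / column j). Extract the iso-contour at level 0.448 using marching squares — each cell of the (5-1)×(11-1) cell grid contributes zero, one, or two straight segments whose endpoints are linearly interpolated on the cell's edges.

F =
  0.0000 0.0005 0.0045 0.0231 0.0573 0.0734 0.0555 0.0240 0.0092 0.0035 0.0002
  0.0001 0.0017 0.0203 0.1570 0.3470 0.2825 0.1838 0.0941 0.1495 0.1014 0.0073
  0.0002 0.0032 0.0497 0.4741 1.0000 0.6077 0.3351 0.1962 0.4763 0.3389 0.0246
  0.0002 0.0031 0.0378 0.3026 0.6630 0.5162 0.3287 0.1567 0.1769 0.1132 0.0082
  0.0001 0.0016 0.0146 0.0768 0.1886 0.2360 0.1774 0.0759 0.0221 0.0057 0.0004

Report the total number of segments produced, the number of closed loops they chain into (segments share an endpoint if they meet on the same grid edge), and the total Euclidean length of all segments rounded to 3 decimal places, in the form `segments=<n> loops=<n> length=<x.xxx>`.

segments=14 loops=2 length=8.243

cell (1,2): code 0100 → (1.918,3.000)–(2.000,2.939)
cell (1,3): code 1100 → (1.155,4.000)–(1.918,3.000)
cell (1,4): code 1100 → (1.509,5.000)–(1.155,4.000)
cell (1,5): code 1000 → (2.000,5.586)–(1.509,5.000)
cell (1,7): code 0100 → (1.913,8.000)–(2.000,7.899)
cell (1,8): code 1000 → (2.000,8.206)–(1.913,8.000)
cell (2,2): code 0010 → (2.000,2.939)–(2.152,3.000)
cell (2,3): code 0111 → (2.152,3.000)–(3.000,3.403)
cell (2,5): code 1001 → (3.000,5.364)–(2.000,5.586)
cell (2,7): code 0010 → (2.000,7.899)–(2.095,8.000)
cell (2,8): code 0001 → (2.095,8.000)–(2.000,8.206)
cell (3,3): code 0010 → (3.000,3.403)–(3.453,4.000)
cell (3,4): code 0011 → (3.453,4.000)–(3.243,5.000)
cell (3,5): code 0001 → (3.243,5.000)–(3.000,5.364)
total: 14 segments, chained into 2 closed loop(s), length Σ = 8.243449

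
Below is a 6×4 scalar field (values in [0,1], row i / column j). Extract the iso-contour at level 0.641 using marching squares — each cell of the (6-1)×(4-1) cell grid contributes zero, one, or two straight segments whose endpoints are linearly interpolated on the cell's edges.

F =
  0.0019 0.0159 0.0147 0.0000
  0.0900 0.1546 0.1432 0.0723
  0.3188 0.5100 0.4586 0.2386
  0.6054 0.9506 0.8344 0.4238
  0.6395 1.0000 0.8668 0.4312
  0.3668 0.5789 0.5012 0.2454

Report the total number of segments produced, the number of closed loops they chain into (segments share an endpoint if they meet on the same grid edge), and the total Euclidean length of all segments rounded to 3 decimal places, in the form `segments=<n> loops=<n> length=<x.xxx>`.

cell (2,0): code 0100 → (2.297,1.000)–(3.000,0.103)
cell (2,1): code 1100 → (2.485,2.000)–(2.297,1.000)
cell (2,2): code 1000 → (3.000,2.471)–(2.485,2.000)
cell (3,0): code 0110 → (3.000,0.103)–(4.000,0.004)
cell (3,2): code 1001 → (4.000,2.518)–(3.000,2.471)
cell (4,0): code 0010 → (4.000,0.004)–(4.853,1.000)
cell (4,1): code 0011 → (4.853,1.000)–(4.618,2.000)
cell (4,2): code 0001 → (4.618,2.000)–(4.000,2.518)
total: 8 segments, chained into 1 closed loop(s), length Σ = 8.004991

segments=8 loops=1 length=8.005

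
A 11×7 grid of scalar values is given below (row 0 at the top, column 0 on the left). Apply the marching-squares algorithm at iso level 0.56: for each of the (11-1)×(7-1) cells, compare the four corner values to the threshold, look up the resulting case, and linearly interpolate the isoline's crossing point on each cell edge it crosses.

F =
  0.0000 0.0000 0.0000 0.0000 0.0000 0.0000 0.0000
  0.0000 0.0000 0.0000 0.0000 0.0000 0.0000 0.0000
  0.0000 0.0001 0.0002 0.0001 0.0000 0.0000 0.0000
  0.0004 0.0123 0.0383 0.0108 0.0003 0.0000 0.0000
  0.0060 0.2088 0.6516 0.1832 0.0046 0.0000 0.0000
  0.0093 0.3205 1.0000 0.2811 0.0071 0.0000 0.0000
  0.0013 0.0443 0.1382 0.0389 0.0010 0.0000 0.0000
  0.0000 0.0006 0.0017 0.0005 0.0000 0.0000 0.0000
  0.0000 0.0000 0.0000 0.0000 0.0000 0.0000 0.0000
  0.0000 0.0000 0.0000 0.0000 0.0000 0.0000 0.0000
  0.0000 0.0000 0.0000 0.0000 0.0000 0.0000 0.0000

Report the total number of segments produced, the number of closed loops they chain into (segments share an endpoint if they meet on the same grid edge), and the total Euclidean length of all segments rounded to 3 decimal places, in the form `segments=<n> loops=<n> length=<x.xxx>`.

segments=6 loops=1 length=4.299

cell (3,1): code 0100 → (3.851,2.000)–(4.000,1.793)
cell (3,2): code 1000 → (4.000,2.196)–(3.851,2.000)
cell (4,1): code 0110 → (4.000,1.793)–(5.000,1.352)
cell (4,2): code 1001 → (5.000,2.612)–(4.000,2.196)
cell (5,1): code 0010 → (5.000,1.352)–(5.511,2.000)
cell (5,2): code 0001 → (5.511,2.000)–(5.000,2.612)
total: 6 segments, chained into 1 closed loop(s), length Σ = 4.298916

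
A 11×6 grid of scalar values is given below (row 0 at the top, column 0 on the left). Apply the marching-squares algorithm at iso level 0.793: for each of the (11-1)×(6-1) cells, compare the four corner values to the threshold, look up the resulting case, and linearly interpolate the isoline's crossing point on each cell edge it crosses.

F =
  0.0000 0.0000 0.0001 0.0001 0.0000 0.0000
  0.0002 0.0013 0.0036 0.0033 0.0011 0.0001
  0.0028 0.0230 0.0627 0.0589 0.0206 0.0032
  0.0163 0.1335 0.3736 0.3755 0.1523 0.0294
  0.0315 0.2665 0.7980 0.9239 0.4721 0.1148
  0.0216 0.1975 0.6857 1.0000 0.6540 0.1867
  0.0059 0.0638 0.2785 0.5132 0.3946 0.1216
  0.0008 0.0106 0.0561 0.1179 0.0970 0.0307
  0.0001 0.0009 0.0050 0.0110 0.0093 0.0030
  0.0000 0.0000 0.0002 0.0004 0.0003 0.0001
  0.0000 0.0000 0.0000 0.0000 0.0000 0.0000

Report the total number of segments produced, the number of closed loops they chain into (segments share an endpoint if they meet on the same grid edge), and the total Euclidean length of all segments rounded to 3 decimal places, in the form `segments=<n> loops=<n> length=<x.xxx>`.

cell (3,1): code 0100 → (3.988,2.000)–(4.000,1.991)
cell (3,2): code 1100 → (3.761,3.000)–(3.988,2.000)
cell (3,3): code 1000 → (4.000,3.290)–(3.761,3.000)
cell (4,1): code 0010 → (4.000,1.991)–(4.045,2.000)
cell (4,2): code 0111 → (4.045,2.000)–(5.000,2.341)
cell (4,3): code 1001 → (5.000,3.598)–(4.000,3.290)
cell (5,2): code 0010 → (5.000,2.341)–(5.425,3.000)
cell (5,3): code 0001 → (5.425,3.000)–(5.000,3.598)
total: 8 segments, chained into 1 closed loop(s), length Σ = 5.040486

segments=8 loops=1 length=5.040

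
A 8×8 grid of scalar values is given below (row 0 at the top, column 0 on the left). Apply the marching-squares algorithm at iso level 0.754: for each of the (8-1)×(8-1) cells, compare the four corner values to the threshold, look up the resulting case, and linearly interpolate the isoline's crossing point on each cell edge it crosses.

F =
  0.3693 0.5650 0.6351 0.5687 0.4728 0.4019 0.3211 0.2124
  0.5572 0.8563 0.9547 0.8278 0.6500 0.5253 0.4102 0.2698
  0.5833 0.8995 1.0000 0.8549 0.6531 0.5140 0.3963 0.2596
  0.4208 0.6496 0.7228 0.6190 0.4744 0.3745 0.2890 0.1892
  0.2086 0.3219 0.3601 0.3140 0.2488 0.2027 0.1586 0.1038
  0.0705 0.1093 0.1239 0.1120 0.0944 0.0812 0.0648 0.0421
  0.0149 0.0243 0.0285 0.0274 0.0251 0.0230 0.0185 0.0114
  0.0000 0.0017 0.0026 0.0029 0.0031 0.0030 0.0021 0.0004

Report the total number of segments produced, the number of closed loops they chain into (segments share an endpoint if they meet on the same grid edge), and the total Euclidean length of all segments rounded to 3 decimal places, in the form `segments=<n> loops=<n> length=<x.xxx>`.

segments=10 loops=1 length=8.645

cell (0,0): code 0100 → (0.649,1.000)–(1.000,0.658)
cell (0,1): code 1100 → (0.372,2.000)–(0.649,1.000)
cell (0,2): code 1100 → (0.715,3.000)–(0.372,2.000)
cell (0,3): code 1000 → (1.000,3.415)–(0.715,3.000)
cell (1,0): code 0110 → (1.000,0.658)–(2.000,0.540)
cell (1,3): code 1001 → (2.000,3.500)–(1.000,3.415)
cell (2,0): code 0010 → (2.000,0.540)–(2.582,1.000)
cell (2,1): code 0011 → (2.582,1.000)–(2.887,2.000)
cell (2,2): code 0011 → (2.887,2.000)–(2.428,3.000)
cell (2,3): code 0001 → (2.428,3.000)–(2.000,3.500)
total: 10 segments, chained into 1 closed loop(s), length Σ = 8.645260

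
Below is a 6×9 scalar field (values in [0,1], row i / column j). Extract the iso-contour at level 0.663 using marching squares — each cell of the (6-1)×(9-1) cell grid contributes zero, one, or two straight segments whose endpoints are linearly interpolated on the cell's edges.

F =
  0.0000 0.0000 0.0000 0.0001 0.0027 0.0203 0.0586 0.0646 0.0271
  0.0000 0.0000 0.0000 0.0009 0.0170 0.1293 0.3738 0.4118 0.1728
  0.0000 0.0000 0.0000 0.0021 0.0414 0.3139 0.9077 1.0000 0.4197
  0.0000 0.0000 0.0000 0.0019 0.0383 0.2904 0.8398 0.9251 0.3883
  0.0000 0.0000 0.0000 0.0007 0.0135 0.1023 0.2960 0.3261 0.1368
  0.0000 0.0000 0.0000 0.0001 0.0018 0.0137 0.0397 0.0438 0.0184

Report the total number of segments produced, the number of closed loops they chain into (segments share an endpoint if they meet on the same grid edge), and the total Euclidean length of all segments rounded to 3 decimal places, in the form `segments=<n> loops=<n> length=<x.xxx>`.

segments=8 loops=1 length=6.566

cell (1,5): code 0100 → (1.542,6.000)–(2.000,5.588)
cell (1,6): code 1100 → (1.427,7.000)–(1.542,6.000)
cell (1,7): code 1000 → (2.000,7.581)–(1.427,7.000)
cell (2,5): code 0110 → (2.000,5.588)–(3.000,5.678)
cell (2,7): code 1001 → (3.000,7.488)–(2.000,7.581)
cell (3,5): code 0010 → (3.000,5.678)–(3.325,6.000)
cell (3,6): code 0011 → (3.325,6.000)–(3.438,7.000)
cell (3,7): code 0001 → (3.438,7.000)–(3.000,7.488)
total: 8 segments, chained into 1 closed loop(s), length Σ = 6.566403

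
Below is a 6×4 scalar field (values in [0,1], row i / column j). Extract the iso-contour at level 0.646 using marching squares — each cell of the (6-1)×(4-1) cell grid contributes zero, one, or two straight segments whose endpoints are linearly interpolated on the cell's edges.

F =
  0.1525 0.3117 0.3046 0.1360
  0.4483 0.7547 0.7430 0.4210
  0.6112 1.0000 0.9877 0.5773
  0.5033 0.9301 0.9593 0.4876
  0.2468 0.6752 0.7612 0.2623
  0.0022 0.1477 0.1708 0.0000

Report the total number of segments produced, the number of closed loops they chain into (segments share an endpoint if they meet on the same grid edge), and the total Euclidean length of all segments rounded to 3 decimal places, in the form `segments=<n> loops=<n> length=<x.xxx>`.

segments=12 loops=1 length=9.780

cell (0,0): code 0100 → (0.755,1.000)–(1.000,0.645)
cell (0,1): code 1100 → (0.779,2.000)–(0.755,1.000)
cell (0,2): code 1000 → (1.000,2.301)–(0.779,2.000)
cell (1,0): code 0110 → (1.000,0.645)–(2.000,0.090)
cell (1,2): code 1001 → (2.000,2.833)–(1.000,2.301)
cell (2,0): code 0110 → (2.000,0.090)–(3.000,0.334)
cell (2,2): code 1001 → (3.000,2.664)–(2.000,2.833)
cell (3,0): code 0110 → (3.000,0.334)–(4.000,0.932)
cell (3,2): code 1001 → (4.000,2.231)–(3.000,2.664)
cell (4,0): code 0010 → (4.000,0.932)–(4.055,1.000)
cell (4,1): code 0011 → (4.055,1.000)–(4.195,2.000)
cell (4,2): code 0001 → (4.195,2.000)–(4.000,2.231)
total: 12 segments, chained into 1 closed loop(s), length Σ = 9.780052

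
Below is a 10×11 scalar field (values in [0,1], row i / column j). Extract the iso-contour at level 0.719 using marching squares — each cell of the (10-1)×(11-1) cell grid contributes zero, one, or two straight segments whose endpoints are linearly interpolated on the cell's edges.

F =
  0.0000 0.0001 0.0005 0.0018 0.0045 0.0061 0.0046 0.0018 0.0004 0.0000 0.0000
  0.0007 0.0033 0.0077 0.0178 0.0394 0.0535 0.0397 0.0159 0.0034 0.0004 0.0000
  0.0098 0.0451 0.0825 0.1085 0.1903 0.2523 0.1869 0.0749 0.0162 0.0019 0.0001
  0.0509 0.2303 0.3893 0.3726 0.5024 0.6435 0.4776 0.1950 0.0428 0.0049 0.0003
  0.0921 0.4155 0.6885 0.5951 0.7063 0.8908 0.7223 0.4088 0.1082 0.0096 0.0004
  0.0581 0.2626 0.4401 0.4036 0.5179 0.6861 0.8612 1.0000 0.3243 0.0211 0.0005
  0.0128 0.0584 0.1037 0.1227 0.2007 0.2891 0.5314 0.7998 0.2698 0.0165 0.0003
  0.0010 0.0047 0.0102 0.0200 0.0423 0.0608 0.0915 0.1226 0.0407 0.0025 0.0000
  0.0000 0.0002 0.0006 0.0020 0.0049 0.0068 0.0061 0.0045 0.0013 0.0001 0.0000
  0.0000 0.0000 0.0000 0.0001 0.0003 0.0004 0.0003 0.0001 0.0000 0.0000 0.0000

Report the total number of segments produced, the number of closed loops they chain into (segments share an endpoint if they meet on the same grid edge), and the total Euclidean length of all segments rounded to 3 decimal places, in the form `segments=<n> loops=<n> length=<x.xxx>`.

cell (3,4): code 0100 → (3.305,5.000)–(4.000,4.069)
cell (3,5): code 1100 → (3.987,6.000)–(3.305,5.000)
cell (3,6): code 1000 → (4.000,6.011)–(3.987,6.000)
cell (4,4): code 0010 → (4.000,4.069)–(4.839,5.000)
cell (4,5): code 0111 → (4.839,5.000)–(5.000,5.188)
cell (4,6): code 1101 → (4.525,7.000)–(4.000,6.011)
cell (4,7): code 1000 → (5.000,7.416)–(4.525,7.000)
cell (5,5): code 0010 → (5.000,5.188)–(5.431,6.000)
cell (5,6): code 0111 → (5.431,6.000)–(6.000,6.699)
cell (5,7): code 1001 → (6.000,7.152)–(5.000,7.416)
cell (6,6): code 0010 → (6.000,6.699)–(6.119,7.000)
cell (6,7): code 0001 → (6.119,7.000)–(6.000,7.152)
total: 12 segments, chained into 1 closed loop(s), length Σ = 9.013386

segments=12 loops=1 length=9.013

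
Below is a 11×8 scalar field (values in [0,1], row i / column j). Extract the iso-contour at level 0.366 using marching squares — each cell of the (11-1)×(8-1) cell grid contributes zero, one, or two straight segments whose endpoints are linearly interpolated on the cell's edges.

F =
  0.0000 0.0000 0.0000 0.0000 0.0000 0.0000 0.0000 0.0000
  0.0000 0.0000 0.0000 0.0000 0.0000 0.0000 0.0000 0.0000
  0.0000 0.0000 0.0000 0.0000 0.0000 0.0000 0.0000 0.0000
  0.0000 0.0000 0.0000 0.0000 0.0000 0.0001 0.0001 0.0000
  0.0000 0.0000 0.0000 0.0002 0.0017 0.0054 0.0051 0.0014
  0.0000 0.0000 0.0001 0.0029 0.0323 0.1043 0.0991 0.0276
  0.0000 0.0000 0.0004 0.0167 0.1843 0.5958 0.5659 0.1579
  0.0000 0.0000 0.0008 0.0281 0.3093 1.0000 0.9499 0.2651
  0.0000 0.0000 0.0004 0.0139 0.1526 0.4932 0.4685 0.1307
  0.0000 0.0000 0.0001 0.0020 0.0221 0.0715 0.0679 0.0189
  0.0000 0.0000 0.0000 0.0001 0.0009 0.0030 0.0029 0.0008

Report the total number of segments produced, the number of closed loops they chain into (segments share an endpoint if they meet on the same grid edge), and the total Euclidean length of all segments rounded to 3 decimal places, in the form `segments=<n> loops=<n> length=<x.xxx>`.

cell (5,4): code 0100 → (5.532,5.000)–(6.000,4.442)
cell (5,5): code 1100 → (5.572,6.000)–(5.532,5.000)
cell (5,6): code 1000 → (6.000,6.490)–(5.572,6.000)
cell (6,4): code 0110 → (6.000,4.442)–(7.000,4.082)
cell (6,6): code 1001 → (7.000,6.853)–(6.000,6.490)
cell (7,4): code 0110 → (7.000,4.082)–(8.000,4.627)
cell (7,6): code 1001 → (8.000,6.303)–(7.000,6.853)
cell (8,4): code 0010 → (8.000,4.627)–(8.302,5.000)
cell (8,5): code 0011 → (8.302,5.000)–(8.256,6.000)
cell (8,6): code 0001 → (8.256,6.000)–(8.000,6.303)
total: 10 segments, chained into 1 closed loop(s), length Σ = 8.663735

segments=10 loops=1 length=8.664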